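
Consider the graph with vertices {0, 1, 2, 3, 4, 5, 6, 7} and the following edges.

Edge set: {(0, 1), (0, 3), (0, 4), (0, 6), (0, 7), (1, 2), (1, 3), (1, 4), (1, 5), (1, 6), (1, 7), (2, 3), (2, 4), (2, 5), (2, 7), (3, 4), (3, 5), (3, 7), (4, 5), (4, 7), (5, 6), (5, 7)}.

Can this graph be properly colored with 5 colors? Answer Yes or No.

1, 2, 3, 4, 5, 7 form a clique, so at least 6 colors are needed.
So 5 colors are not enough.

No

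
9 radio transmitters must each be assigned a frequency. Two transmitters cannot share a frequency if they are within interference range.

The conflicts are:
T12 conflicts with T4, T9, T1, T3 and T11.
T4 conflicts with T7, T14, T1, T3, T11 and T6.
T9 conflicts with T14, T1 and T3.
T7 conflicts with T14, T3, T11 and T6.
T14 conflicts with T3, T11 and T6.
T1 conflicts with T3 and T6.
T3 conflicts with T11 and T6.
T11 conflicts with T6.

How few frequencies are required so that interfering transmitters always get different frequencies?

T4, T7, T14, T3, T11, T6 are mutually in conflict, so at least 6 frequencies are needed.
6 frequencies suffice: frequency 1 → {T3}; frequency 2 → {T4, T9}; frequency 3 → {T12, T6}; frequency 4 → {T1, T11}; frequency 5 → {T14}; frequency 6 → {T7}. Every pair that conflicts lands in different frequencies.

6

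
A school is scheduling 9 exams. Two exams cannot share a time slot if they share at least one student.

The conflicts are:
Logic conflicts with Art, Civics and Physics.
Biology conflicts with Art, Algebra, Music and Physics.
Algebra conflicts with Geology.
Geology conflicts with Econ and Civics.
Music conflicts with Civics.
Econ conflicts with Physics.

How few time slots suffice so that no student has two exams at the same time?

3

The cycle Geology-Algebra-Biology-Music-Civics-Geology has odd length 5, so it cannot be 2-colored; at least 3 time slots are needed.
3 time slots suffice: time slot 1 → {Logic, Biology, Geology}; time slot 2 → {Art, Algebra, Civics, Physics}; time slot 3 → {Music, Econ}. Every pair that conflicts lands in different time slots.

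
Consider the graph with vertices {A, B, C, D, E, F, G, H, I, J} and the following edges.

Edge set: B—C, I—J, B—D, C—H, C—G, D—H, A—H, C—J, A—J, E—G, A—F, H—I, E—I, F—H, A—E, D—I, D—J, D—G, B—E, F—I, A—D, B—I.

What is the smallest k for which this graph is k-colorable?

3

A, F, H are mutually adjacent, so at least 3 colors are needed.
3 colors suffice: A=1, B=3, C=1, D=2, E=2, F=2, G=3, H=3, I=1, J=3. No two adjacent vertices share a color.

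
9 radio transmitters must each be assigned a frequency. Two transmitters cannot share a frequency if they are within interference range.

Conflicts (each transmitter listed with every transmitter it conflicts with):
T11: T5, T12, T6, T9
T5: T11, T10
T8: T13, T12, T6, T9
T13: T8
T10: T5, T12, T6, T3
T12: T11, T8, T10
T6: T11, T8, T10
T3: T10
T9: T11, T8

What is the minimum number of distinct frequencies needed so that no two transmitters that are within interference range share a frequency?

T11 and T9 conflict, so at least 2 frequencies are needed.
2 frequencies suffice: frequency 1 → {T11, T8, T10}; frequency 2 → {T5, T13, T12, T6, T3, T9}. Each listed conflict is separated.

2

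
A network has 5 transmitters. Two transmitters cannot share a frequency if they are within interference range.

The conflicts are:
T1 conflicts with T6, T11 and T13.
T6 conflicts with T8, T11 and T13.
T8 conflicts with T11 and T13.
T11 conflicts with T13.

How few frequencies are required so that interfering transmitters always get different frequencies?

T1, T6, T11, T13 are mutually in conflict, so at least 4 frequencies are needed.
4 frequencies suffice: frequency 1 → {T11}; frequency 2 → {T13}; frequency 3 → {T6}; frequency 4 → {T1, T8}. Each listed conflict is separated.

4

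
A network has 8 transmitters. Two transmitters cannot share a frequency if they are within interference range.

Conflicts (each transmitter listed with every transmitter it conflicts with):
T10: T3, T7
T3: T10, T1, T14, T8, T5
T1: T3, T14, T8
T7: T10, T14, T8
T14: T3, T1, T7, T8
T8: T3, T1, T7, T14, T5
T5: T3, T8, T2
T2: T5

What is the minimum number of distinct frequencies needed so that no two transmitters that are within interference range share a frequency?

4

T3, T1, T14, T8 pairwise conflict, so at least 4 frequencies are needed.
4 frequencies suffice: T10=1, T3=2, T1=4, T7=2, T14=3, T8=1, T5=3, T2=1. No two conflicting transmitters share a frequency.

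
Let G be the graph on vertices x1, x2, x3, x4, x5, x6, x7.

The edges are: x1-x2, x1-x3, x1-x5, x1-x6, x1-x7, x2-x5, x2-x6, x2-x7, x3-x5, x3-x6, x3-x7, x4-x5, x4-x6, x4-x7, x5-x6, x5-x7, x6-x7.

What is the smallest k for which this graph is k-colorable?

x1, x2, x5, x6, x7 form a clique, so at least 5 colors are needed.
5 colors suffice: x1=4, x2=5, x3=5, x4=4, x5=2, x6=3, x7=1. Every edge joins two different colors.

5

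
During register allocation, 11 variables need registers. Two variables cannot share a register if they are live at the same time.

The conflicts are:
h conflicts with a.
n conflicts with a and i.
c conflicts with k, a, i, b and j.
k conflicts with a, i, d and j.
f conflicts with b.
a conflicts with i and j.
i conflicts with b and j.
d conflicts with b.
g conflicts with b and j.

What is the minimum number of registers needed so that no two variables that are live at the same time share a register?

5

c, k, a, i, j are mutually in conflict, so at least 5 registers are needed.
5 registers suffice: register 1 → {a, b}; register 2 → {h, f, i, d, g}; register 3 → {n, j}; register 4 → {k}; register 5 → {c}. Every pair that conflicts lands in different registers.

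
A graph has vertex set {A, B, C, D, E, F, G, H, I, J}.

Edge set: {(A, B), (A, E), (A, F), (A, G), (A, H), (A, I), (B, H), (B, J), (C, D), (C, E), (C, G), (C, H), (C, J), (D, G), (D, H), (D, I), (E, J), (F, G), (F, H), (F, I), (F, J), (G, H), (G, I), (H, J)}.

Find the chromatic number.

4

A, F, G, I form a clique, so at least 4 colors are needed.
4 colors suffice: color 1 → {E, H, I}; color 2 → {G, J}; color 3 → {A, C}; color 4 → {B, D, F}. No two adjacent vertices share a color.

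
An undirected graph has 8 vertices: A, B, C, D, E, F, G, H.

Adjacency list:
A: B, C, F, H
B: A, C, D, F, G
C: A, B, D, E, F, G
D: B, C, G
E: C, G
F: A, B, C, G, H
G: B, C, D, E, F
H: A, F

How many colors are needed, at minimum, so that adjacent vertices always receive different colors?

4

B, C, F, G are mutually adjacent (a clique of size 4), so at least 4 colors are needed.
4 colors suffice: color 1 → {C, H}; color 2 → {A, G}; color 3 → {D, E, F}; color 4 → {B}. Each edge has distinct colors on its endpoints.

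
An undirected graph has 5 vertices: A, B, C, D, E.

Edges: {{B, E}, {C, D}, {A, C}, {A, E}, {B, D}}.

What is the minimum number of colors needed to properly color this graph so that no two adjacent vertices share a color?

The cycle D-C-A-E-B-D has odd length 5, so it cannot be 2-colored; at least 3 colors are needed.
3 colors suffice: color 1 → {A, B}; color 2 → {C, E}; color 3 → {D}. Each edge has distinct colors on its endpoints.

3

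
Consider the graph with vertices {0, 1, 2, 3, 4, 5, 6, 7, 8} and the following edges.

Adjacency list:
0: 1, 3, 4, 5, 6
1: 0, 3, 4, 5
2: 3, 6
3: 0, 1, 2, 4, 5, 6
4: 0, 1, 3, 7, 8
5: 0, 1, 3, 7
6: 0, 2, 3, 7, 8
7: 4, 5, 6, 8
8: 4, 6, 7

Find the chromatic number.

0, 1, 3, 5 are pairwise adjacent (a clique of size 4), so at least 4 colors are needed.
4 colors suffice: 0=blue, 1=yellow, 2=blue, 3=red, 4=green, 5=green, 6=green, 7=red, 8=blue. Each edge has distinct colors on its endpoints.

4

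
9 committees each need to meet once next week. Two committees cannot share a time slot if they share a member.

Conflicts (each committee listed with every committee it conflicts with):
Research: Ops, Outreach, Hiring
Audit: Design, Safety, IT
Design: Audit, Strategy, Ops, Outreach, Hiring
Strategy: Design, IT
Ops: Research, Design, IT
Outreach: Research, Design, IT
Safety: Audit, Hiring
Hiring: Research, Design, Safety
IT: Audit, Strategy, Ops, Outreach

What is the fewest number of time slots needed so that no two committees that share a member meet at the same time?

Design and Outreach conflict, so at least 2 time slots are needed.
2 time slots suffice: time slot 1 → {Research, Design, Safety, IT}; time slot 2 → {Audit, Strategy, Ops, Outreach, Hiring}. No two conflicting committees share a time slot.

2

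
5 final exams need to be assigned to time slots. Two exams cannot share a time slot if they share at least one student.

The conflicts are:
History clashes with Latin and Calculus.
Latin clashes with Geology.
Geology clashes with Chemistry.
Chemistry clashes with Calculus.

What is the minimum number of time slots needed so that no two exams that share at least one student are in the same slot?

The cycle History-Calculus-Chemistry-Geology-Latin-History has odd length 5, so it cannot be 2-colored; at least 3 time slots are needed.
3 time slots suffice: time slot 1 → {History, Chemistry}; time slot 2 → {Geology, Calculus}; time slot 3 → {Latin}. No two conflicting exams share a time slot.

3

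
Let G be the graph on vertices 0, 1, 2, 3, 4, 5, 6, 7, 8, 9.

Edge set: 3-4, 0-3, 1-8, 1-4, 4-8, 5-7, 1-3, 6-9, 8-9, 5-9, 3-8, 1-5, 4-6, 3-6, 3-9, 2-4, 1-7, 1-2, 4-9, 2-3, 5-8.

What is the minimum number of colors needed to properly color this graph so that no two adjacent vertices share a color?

4

1, 2, 3, 4 are mutually adjacent (a clique of size 4), so at least 4 colors are needed.
4 colors suffice: color red → {3, 5}; color blue → {0, 1, 9}; color green → {4, 7}; color yellow → {2, 6, 8}. No two adjacent vertices share a color.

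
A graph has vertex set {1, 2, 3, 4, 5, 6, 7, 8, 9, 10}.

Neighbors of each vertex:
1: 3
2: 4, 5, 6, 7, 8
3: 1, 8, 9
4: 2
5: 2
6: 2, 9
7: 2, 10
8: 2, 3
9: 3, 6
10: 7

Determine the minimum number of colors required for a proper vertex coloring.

The cycle 3-8-2-6-9-3 has odd length 5, so it cannot be 2-colored; at least 3 colors are needed.
3 colors suffice: color red → {2, 3, 10}; color blue → {1, 4, 5, 6, 7, 8}; color green → {9}. Every edge joins two different colors.

3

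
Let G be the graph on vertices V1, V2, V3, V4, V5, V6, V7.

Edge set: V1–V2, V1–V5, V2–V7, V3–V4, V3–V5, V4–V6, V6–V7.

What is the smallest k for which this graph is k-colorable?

3

The cycle V7-V6-V4-V3-V5-V1-V2-V7 has odd length 7, so it cannot be 2-colored; at least 3 colors are needed.
3 colors suffice: color red → {V2, V3, V6}; color blue → {V4, V5, V7}; color green → {V1}. Every edge joins two different colors.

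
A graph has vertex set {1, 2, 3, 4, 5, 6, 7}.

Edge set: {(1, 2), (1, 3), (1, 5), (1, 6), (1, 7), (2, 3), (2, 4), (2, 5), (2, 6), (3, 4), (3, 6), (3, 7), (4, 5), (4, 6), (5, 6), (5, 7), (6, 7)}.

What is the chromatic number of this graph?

1, 2, 5, 6 are pairwise adjacent (a clique of size 4), so at least 4 colors are needed.
One proper 4-coloring: 1=b, 2=c, 3=d, 4=b, 5=d, 6=a, 7=c. Every edge joins two different colors.

4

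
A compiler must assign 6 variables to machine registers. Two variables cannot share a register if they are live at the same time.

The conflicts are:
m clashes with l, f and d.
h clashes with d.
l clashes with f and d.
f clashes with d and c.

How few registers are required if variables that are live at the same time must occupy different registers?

4

m, l, f, d are mutually in conflict, so at least 4 registers are needed.
4 registers suffice: register 1 → {h, f}; register 2 → {d, c}; register 3 → {l}; register 4 → {m}. Every pair that conflicts lands in different registers.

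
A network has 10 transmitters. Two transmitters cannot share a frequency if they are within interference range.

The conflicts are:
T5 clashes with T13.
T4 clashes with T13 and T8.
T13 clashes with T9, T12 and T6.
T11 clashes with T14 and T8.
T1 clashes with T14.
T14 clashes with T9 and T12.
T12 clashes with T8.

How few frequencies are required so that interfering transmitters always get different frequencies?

2

T4 and T13 conflict, so at least 2 frequencies are needed.
Using 2 frequencies: T5=2, T4=2, T13=1, T11=2, T1=2, T14=1, T9=2, T12=2, T6=2, T8=1. Every pair that conflicts lands in different frequencies.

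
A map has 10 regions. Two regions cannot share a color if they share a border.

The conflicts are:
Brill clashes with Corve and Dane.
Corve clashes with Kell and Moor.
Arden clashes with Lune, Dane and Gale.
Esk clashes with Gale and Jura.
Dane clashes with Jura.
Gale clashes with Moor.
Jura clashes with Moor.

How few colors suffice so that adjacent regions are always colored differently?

The cycle Moor-Corve-Brill-Dane-Jura-Moor has odd length 5, so it cannot be 2-colored; at least 3 colors are needed.
One proper 3-coloring: Brill=3, Corve=1, Kell=2, Arden=1, Lune=2, Esk=2, Dane=2, Gale=3, Jura=1, Moor=2. Every pair that conflicts lands in different colors.

3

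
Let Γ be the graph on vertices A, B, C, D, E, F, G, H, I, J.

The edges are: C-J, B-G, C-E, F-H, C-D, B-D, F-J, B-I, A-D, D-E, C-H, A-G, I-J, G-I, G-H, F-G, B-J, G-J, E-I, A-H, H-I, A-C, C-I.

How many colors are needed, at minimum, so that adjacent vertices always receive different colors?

4

B, G, I, J form a clique, so at least 4 colors are needed.
One proper 4-coloring: A=blue, B=yellow, C=red, D=green, E=yellow, F=blue, G=red, H=green, I=blue, J=green. Each edge has distinct colors on its endpoints.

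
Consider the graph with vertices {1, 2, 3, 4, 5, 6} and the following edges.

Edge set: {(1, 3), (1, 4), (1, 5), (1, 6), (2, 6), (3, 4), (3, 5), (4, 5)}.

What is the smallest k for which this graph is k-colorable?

4

1, 3, 4, 5 are pairwise adjacent (a clique of size 4), so at least 4 colors are needed.
4 colors suffice: color red → {1, 2}; color blue → {4, 6}; color green → {5}; color yellow → {3}. Each edge has distinct colors on its endpoints.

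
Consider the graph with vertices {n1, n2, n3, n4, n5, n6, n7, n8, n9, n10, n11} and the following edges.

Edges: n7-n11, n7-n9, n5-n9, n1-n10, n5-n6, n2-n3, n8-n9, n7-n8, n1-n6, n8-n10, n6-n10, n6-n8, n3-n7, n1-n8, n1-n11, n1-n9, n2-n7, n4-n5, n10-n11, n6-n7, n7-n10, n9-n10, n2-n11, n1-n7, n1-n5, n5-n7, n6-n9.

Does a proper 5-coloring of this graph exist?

n1, n6, n7, n8, n9, n10 are mutually adjacent (a clique of size 6), so at least 6 colors are needed.
So 5 colors are not enough.

No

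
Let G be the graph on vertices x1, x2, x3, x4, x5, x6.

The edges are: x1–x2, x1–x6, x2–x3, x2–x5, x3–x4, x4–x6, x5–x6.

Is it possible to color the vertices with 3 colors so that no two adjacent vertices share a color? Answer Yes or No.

The chromatic number is 3. The cycle x6-x1-x2-x3-x4-x6 has odd length 5, so it cannot be 2-colored; at least 3 colors are needed.
3 colors suffice: color 1 → {x2, x6}; color 2 → {x1, x4, x5}; color 3 → {x3}.
That is already a proper 3-coloring.

Yes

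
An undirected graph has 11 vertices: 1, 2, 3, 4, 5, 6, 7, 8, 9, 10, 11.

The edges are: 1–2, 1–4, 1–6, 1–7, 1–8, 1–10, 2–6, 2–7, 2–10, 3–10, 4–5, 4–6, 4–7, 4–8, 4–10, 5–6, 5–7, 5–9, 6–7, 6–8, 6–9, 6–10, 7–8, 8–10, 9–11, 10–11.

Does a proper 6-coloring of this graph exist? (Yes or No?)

Yes

The chromatic number is 5. 1, 4, 6, 7, 8 form a clique, so at least 5 colors are needed.
One proper 5-coloring: 1=d, 2=c, 3=a, 4=c, 5=d, 6=a, 7=b, 8=e, 9=b, 10=b, 11=a.
Since 6 ≥ 5, a proper 6-coloring certainly exists.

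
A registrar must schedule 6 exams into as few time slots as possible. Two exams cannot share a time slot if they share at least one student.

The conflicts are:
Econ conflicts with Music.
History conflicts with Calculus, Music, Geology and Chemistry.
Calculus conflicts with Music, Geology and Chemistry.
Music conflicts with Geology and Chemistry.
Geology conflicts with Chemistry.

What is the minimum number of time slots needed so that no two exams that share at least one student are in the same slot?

History, Calculus, Music, Geology, Chemistry are mutually in conflict, so at least 5 time slots are needed.
5 time slots suffice: time slot 1 → {Music}; time slot 2 → {Econ, Calculus}; time slot 3 → {History}; time slot 4 → {Geology}; time slot 5 → {Chemistry}. Each listed conflict is separated.

5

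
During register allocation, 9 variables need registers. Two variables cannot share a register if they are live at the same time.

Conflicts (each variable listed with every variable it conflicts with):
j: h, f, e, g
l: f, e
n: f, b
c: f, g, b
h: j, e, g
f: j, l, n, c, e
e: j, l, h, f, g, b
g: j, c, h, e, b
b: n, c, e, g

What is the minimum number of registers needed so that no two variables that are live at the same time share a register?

j, h, e, g are mutually in conflict, so at least 4 registers are needed.
4 registers suffice: register 1 → {n, c, e}; register 2 → {f, g}; register 3 → {j, l, b}; register 4 → {h}. Every pair that conflicts lands in different registers.

4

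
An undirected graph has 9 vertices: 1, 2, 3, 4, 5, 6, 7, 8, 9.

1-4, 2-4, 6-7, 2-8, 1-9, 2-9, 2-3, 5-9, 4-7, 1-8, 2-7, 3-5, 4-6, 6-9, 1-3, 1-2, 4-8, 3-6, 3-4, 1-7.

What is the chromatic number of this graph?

1, 2, 4, 7 are pairwise adjacent (a clique of size 4), so at least 4 colors are needed.
4 colors suffice: 1=a, 2=c, 3=d, 4=b, 5=a, 6=a, 7=d, 8=d, 9=b. Each edge has distinct colors on its endpoints.

4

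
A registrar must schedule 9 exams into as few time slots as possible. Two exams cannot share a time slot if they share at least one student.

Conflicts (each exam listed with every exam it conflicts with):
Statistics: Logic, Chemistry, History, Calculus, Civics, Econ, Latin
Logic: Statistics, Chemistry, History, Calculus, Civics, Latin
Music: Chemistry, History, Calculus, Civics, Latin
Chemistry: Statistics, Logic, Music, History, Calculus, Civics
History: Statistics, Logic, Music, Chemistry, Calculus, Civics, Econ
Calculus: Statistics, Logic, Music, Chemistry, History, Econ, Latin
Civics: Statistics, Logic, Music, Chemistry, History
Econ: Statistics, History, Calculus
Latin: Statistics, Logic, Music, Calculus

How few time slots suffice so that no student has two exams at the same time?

5

Statistics, Logic, Chemistry, History, Calculus are mutually in conflict, so at least 5 time slots are needed.
5 time slots suffice: time slot 1 → {Calculus, Civics}; time slot 2 → {Statistics, Music}; time slot 3 → {History, Latin}; time slot 4 → {Logic, Econ}; time slot 5 → {Chemistry}. Every pair that conflicts lands in different time slots.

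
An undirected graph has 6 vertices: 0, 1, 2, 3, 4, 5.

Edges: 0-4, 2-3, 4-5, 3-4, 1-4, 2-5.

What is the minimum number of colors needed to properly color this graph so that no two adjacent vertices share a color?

2

2 and 3 are adjacent, so at least 2 colors are needed.
2 colors suffice: 0=b, 1=b, 2=a, 3=b, 4=a, 5=b. Every edge joins two different colors.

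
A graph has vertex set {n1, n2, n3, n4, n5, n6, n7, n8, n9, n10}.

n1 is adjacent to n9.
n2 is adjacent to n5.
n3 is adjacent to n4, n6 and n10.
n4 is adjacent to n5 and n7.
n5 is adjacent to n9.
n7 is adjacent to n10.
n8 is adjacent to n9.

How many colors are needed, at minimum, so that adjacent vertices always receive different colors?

2

n1 and n9 are adjacent, so at least 2 colors are needed.
2 colors suffice: color 1 → {n2, n4, n6, n9, n10}; color 2 → {n1, n3, n5, n7, n8}. Every edge joins two different colors.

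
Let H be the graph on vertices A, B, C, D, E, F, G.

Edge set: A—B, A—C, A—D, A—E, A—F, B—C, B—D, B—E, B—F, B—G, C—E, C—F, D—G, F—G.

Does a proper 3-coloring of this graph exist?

A, B, C, E form a clique, so at least 4 colors are needed.
So 3 colors are not enough.

No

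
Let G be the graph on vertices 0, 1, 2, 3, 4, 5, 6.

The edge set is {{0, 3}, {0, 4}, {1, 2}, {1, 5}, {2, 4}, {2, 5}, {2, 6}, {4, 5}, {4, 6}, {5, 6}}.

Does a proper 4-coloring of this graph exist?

The chromatic number is 4. 2, 4, 5, 6 are mutually adjacent (a clique of size 4), so at least 4 colors are needed.
4 colors suffice: color red → {0, 2}; color blue → {1, 3, 4}; color green → {5}; color yellow → {6}.
That is already a proper 4-coloring.

Yes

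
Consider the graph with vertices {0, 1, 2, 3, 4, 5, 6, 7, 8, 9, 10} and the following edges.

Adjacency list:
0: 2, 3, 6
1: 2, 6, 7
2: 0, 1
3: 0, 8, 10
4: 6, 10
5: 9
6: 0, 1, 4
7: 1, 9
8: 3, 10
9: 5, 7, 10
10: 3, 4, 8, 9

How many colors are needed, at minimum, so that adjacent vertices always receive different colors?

3

3, 8, 10 are pairwise adjacent, so at least 3 colors are needed.
3 colors suffice: color red → {0, 1, 5, 10}; color blue → {2, 3, 6, 9}; color green → {4, 7, 8}. Each edge has distinct colors on its endpoints.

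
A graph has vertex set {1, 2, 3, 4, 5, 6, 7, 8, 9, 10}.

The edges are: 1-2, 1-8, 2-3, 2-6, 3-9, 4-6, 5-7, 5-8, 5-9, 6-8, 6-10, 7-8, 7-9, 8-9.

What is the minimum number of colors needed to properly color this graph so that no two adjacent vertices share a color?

5, 7, 8, 9 are mutually adjacent (a clique of size 4), so at least 4 colors are needed.
A valid assignment using 4 colors: 1=blue, 2=red, 3=green, 4=red, 5=green, 6=blue, 7=yellow, 8=red, 9=blue, 10=red. No two adjacent vertices share a color.

4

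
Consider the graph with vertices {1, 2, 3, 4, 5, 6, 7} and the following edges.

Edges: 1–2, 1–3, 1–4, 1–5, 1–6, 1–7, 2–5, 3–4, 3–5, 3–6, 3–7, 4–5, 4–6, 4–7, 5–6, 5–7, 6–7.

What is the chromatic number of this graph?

1, 3, 4, 5, 6, 7 are mutually adjacent (a clique of size 6), so at least 6 colors are needed.
6 colors suffice: color a → {5}; color b → {1}; color c → {2, 6}; color d → {4}; color e → {7}; color f → {3}. Each edge has distinct colors on its endpoints.

6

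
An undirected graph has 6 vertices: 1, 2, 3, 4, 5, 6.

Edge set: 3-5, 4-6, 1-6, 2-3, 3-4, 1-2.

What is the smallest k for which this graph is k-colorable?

The cycle 1-6-4-3-2-1 has odd length 5, so it cannot be 2-colored; at least 3 colors are needed.
3 colors suffice: color red → {1, 3}; color blue → {2, 4, 5}; color green → {6}. Each edge has distinct colors on its endpoints.

3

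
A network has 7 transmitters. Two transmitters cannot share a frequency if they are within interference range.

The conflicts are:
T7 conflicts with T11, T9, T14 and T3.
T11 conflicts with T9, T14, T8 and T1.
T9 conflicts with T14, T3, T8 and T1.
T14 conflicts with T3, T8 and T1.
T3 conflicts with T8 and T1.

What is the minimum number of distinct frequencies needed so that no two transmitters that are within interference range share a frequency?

4

T7, T11, T9, T14 pairwise conflict, so at least 4 frequencies are needed.
4 frequencies suffice: frequency 1 → {T9}; frequency 2 → {T14}; frequency 3 → {T11, T3}; frequency 4 → {T7, T8, T1}. Every pair that conflicts lands in different frequencies.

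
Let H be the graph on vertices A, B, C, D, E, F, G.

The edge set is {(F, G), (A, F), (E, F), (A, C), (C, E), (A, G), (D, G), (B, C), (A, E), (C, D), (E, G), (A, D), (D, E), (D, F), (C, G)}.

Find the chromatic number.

A, C, D, E, G are pairwise adjacent (a clique of size 5), so at least 5 colors are needed.
5 colors suffice: A=4, B=1, C=5, D=2, E=3, F=5, G=1. Every edge joins two different colors.

5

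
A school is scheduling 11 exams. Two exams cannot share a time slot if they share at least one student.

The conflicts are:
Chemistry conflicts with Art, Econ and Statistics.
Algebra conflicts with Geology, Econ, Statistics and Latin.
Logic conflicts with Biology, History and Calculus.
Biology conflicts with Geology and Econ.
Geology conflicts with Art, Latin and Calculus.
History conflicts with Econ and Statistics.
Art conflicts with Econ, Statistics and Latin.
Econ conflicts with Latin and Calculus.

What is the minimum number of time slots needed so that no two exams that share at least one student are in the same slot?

Chemistry, Art, Statistics pairwise conflict, so at least 3 time slots are needed.
Using 3 time slots: Chemistry=3, Algebra=2, Logic=1, Biology=2, Geology=1, History=2, Art=2, Econ=1, Statistics=1, Latin=3, Calculus=2. No two conflicting exams share a time slot.

3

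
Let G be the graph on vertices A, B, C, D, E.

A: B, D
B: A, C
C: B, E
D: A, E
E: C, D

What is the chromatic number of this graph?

3

The cycle B-C-E-D-A-B has odd length 5, so it cannot be 2-colored; at least 3 colors are needed.
3 colors suffice: A=2, B=1, C=2, D=3, E=1. Every edge joins two different colors.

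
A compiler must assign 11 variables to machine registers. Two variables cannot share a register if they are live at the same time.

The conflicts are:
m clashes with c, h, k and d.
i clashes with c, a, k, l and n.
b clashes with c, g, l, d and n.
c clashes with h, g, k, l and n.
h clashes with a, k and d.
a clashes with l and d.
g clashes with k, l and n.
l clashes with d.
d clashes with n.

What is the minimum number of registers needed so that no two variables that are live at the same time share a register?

m, c, h, k pairwise conflict, so at least 4 registers are needed.
4 registers suffice: register 1 → {c, d}; register 2 → {k, l, n}; register 3 → {i, h, g}; register 4 → {m, b, a}. No two conflicting variables share a register.

4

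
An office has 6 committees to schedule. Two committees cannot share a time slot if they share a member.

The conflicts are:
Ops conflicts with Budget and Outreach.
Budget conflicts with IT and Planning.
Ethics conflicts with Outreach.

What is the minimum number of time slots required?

2

Budget and IT conflict, so at least 2 time slots are needed.
A valid assignment using 2 time slots: Ops=2, Budget=1, IT=2, Ethics=2, Planning=2, Outreach=1. Each listed conflict is separated.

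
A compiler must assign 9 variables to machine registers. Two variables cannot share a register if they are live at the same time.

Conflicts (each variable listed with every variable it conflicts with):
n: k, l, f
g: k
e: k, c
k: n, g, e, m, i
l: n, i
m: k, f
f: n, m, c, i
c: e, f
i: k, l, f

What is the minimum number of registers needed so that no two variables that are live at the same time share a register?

3

The cycle f-c-e-k-m-f has odd length 5, so it cannot be 2-colored; at least 3 registers are needed.
3 registers suffice: register 1 → {k, l, f}; register 2 → {n, g, e, m, i}; register 3 → {c}. Every pair that conflicts lands in different registers.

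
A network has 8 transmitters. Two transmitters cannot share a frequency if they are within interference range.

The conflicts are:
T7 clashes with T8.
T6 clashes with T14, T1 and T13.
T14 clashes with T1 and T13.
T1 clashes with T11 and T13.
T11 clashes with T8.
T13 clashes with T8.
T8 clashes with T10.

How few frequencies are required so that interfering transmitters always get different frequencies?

4

T6, T14, T1, T13 all conflict with each other, so at least 4 frequencies are needed.
4 frequencies suffice: frequency 1 → {T7, T11, T13, T10}; frequency 2 → {T1, T8}; frequency 3 → {T6}; frequency 4 → {T14}. Each listed conflict is separated.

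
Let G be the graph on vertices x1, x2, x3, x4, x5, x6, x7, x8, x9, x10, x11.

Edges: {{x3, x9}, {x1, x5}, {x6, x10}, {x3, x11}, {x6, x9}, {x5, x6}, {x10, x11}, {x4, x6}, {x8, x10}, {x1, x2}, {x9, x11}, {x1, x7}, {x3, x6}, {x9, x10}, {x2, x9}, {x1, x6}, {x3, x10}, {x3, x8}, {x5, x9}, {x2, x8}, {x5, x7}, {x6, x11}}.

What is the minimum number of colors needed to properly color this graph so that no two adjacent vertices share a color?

5

x3, x6, x9, x10, x11 form a clique, so at least 5 colors are needed.
5 colors suffice: x1=blue, x2=green, x3=yellow, x4=blue, x5=green, x6=red, x7=red, x8=red, x9=blue, x10=green, x11=purple. Each edge has distinct colors on its endpoints.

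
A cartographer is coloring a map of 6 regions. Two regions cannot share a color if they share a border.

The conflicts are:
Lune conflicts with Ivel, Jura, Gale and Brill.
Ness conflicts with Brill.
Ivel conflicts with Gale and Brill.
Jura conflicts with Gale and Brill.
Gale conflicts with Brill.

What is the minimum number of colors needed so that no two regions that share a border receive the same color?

Lune, Jura, Gale, Brill pairwise conflict, so at least 4 colors are needed.
4 colors suffice: color 1 → {Brill}; color 2 → {Ness, Gale}; color 3 → {Lune}; color 4 → {Ivel, Jura}. Every pair that conflicts lands in different colors.

4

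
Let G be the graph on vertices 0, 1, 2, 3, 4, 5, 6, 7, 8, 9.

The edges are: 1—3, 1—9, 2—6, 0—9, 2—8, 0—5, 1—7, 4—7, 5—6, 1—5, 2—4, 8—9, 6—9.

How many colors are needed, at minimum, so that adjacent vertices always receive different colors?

2

2 and 6 are adjacent, so at least 2 colors are needed.
2 colors suffice: color red → {2, 3, 5, 7, 9}; color blue → {0, 1, 4, 6, 8}. Each edge has distinct colors on its endpoints.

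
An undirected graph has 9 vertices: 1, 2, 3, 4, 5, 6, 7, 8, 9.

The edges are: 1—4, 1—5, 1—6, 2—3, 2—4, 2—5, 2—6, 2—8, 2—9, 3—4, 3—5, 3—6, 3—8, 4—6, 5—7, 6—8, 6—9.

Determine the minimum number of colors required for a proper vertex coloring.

2, 3, 6, 8 are mutually adjacent (a clique of size 4), so at least 4 colors are needed.
4 colors suffice: color red → {1, 2, 7}; color blue → {5, 6}; color green → {3, 9}; color yellow → {4, 8}. Every edge joins two different colors.

4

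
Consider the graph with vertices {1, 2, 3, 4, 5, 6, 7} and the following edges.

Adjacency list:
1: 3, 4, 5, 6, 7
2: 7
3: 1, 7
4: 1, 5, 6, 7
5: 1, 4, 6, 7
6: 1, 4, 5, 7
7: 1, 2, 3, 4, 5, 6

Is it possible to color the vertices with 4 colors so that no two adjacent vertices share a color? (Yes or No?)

No

1, 4, 5, 6, 7 are pairwise adjacent (a clique of size 5), so at least 5 colors are needed.
So 4 colors are not enough.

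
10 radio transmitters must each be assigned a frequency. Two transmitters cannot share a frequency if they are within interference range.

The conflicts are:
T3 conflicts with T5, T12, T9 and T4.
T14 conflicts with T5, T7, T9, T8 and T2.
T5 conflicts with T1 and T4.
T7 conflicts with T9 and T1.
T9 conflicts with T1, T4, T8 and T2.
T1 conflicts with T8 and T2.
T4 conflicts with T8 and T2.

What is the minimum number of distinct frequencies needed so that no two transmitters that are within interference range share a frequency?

3

T3, T5, T4 all conflict with each other, so at least 3 frequencies are needed.
A valid assignment using 3 frequencies: T3=3, T14=2, T5=1, T12=1, T7=3, T9=1, T1=2, T4=2, T8=3, T2=3. No two conflicting transmitters share a frequency.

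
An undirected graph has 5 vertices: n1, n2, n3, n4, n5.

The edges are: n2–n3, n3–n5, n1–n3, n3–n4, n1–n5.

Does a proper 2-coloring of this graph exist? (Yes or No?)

No

n1, n3, n5 are mutually adjacent, so at least 3 colors are needed.
So 2 colors are not enough.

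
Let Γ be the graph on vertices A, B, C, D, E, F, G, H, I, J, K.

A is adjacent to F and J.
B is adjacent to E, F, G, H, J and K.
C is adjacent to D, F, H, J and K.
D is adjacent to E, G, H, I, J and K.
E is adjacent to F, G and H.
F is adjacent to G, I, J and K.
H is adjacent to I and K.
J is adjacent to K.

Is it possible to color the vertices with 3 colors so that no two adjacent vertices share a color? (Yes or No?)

No

B, F, J, K are pairwise adjacent (a clique of size 4), so at least 4 colors are needed.
So 3 colors are not enough.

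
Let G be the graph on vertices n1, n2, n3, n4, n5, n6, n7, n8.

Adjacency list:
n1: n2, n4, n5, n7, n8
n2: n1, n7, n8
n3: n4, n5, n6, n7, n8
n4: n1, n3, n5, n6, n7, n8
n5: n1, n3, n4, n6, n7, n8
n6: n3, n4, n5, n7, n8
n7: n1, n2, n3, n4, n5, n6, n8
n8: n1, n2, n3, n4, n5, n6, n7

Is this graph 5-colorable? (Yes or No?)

No

n3, n4, n5, n6, n7, n8 form a clique, so at least 6 colors are needed.
So 5 colors are not enough.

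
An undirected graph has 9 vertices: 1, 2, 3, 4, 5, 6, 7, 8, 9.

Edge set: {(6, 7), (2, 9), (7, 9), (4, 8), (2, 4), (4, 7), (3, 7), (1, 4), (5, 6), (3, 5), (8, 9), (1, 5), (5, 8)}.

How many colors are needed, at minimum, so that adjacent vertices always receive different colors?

The cycle 8-4-7-3-5-8 has odd length 5, so it cannot be 2-colored; at least 3 colors are needed.
3 colors suffice: 1=green, 2=red, 3=blue, 4=blue, 5=red, 6=blue, 7=red, 8=green, 9=blue. Every edge joins two different colors.

3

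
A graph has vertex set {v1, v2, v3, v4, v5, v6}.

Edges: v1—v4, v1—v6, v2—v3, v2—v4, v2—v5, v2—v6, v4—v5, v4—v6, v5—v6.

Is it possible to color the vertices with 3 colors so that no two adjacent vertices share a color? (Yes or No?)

No

v2, v4, v5, v6 are pairwise adjacent (a clique of size 4), so at least 4 colors are needed.
So 3 colors are not enough.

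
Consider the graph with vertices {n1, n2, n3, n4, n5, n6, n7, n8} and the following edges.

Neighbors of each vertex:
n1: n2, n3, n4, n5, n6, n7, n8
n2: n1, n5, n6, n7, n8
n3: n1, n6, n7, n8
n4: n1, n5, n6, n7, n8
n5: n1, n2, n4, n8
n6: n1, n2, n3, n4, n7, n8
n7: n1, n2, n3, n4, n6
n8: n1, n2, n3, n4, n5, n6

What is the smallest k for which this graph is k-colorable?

n1, n2, n6, n8 form a clique, so at least 4 colors are needed.
One proper 4-coloring: n1=1, n2=4, n3=4, n4=4, n5=2, n6=2, n7=3, n8=3. Every edge joins two different colors.

4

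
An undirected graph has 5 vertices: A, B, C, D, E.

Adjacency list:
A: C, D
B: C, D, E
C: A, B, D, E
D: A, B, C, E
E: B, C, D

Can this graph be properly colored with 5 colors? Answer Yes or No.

The chromatic number is 4. B, C, D, E are mutually adjacent (a clique of size 4), so at least 4 colors are needed.
4 colors suffice: A=3, B=3, C=2, D=1, E=4.
Since 5 ≥ 4, a proper 5-coloring certainly exists.

Yes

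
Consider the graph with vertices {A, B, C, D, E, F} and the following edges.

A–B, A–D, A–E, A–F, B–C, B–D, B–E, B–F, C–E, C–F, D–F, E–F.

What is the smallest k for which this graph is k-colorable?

A, B, E, F are pairwise adjacent (a clique of size 4), so at least 4 colors are needed.
A valid assignment using 4 colors: A=3, B=2, C=3, D=4, E=4, F=1. No two adjacent vertices share a color.

4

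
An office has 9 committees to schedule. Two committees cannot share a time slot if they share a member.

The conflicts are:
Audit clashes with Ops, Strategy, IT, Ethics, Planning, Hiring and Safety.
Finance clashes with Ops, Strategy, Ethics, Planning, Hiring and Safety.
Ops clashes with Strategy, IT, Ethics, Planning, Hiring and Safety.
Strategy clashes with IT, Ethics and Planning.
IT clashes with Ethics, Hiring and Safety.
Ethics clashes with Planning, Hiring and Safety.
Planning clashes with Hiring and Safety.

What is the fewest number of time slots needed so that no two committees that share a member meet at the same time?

Audit, Ops, IT, Ethics, Safety are mutually in conflict, so at least 5 time slots are needed.
5 time slots suffice: time slot 1 → {Ethics}; time slot 2 → {Ops}; time slot 3 → {Audit, Finance}; time slot 4 → {IT, Planning}; time slot 5 → {Strategy, Hiring, Safety}. No two conflicting committees share a time slot.

5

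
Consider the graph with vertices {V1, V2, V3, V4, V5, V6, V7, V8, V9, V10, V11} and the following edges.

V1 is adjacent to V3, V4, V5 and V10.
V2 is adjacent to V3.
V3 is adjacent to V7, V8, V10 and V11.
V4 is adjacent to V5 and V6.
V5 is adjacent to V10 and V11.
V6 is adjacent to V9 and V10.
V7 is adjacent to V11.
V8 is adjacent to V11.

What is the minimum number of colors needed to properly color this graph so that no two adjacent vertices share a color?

3

V1, V3, V10 are mutually adjacent, so at least 3 colors are needed.
3 colors suffice: color 1 → {V3, V5, V6}; color 2 → {V2, V4, V9, V10, V11}; color 3 → {V1, V7, V8}. Every edge joins two different colors.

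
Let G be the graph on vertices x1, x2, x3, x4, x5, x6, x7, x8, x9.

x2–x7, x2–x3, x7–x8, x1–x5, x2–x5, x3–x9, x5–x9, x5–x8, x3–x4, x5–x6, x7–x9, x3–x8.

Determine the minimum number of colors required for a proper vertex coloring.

x7 and x8 are adjacent, so at least 2 colors are needed.
One proper 2-coloring: x1=2, x2=2, x3=1, x4=2, x5=1, x6=2, x7=1, x8=2, x9=2. Each edge has distinct colors on its endpoints.

2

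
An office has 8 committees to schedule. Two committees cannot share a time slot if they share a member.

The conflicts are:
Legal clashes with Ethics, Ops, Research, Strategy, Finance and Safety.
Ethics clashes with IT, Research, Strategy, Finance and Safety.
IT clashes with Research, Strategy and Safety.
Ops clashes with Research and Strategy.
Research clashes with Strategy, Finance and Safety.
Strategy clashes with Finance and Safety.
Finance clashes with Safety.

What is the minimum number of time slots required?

Legal, Ethics, Research, Strategy, Finance, Safety pairwise conflict, so at least 6 time slots are needed.
6 time slots suffice: time slot 1 → {Strategy}; time slot 2 → {Research}; time slot 3 → {Ethics, Ops}; time slot 4 → {Safety}; time slot 5 → {Legal, IT}; time slot 6 → {Finance}. Every pair that conflicts lands in different time slots.

6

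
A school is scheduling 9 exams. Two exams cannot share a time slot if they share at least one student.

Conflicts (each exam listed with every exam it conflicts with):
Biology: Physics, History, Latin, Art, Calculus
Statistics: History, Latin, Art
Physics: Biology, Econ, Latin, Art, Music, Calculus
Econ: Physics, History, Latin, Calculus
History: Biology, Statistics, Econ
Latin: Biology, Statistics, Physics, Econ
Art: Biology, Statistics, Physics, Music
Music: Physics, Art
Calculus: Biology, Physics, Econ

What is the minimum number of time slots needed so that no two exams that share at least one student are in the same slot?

3

Physics, Econ, Calculus pairwise conflict, so at least 3 time slots are needed.
3 time slots suffice: Biology=2, Statistics=1, Physics=1, Econ=2, History=3, Latin=3, Art=3, Music=2, Calculus=3. No two conflicting exams share a time slot.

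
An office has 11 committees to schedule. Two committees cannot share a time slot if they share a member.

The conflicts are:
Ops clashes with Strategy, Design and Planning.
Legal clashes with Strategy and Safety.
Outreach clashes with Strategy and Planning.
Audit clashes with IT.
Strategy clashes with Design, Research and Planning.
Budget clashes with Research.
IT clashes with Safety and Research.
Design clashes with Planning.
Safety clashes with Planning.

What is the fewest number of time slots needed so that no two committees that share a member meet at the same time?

Ops, Strategy, Design, Planning all conflict with each other, so at least 4 time slots are needed.
A valid assignment using 4 time slots: Ops=3, Legal=2, Outreach=3, Audit=1, Strategy=1, Budget=1, IT=3, Design=4, Safety=1, Research=2, Planning=2. Each listed conflict is separated.

4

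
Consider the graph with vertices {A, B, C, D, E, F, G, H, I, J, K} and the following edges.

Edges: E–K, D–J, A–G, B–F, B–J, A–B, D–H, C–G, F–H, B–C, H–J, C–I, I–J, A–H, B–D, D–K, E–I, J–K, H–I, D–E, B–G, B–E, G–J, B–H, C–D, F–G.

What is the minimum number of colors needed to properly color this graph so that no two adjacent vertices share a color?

B, D, H, J form a clique, so at least 4 colors are needed.
4 colors suffice: color red → {B, I, K}; color blue → {D, G}; color green → {C, E, H}; color yellow → {A, F, J}. Every edge joins two different colors.

4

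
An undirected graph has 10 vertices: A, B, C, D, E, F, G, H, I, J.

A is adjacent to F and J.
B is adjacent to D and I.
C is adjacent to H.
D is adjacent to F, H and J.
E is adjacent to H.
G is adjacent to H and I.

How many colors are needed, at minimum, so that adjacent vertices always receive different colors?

3

The cycle I-G-H-D-B-I has odd length 5, so it cannot be 2-colored; at least 3 colors are needed.
3 colors suffice: color 1 → {A, C, D, E, G}; color 2 → {B, F, H, J}; color 3 → {I}. No two adjacent vertices share a color.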